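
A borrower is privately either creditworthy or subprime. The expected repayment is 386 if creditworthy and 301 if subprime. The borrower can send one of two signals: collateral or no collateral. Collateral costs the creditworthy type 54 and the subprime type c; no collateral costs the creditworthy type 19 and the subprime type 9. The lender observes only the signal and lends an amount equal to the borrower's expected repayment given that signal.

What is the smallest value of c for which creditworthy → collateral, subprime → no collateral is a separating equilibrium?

Under separation: collateral → creditworthy (pays 386); no collateral → subprime (pays 301).
Creditworthy: 386 − 54 = 332 ≥ 301 − 19 = 282. Holds regardless of c. ✓
Subprime: 301 − 9 ≥ 386 − c, so c ≥ 386 − 292 = 94.

94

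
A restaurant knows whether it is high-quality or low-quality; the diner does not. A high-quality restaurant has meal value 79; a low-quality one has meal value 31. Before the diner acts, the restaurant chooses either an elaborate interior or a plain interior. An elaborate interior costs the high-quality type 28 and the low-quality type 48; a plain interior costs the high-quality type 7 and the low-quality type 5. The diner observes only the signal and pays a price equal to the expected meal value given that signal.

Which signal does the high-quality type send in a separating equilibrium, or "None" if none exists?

Try high-quality → elaborate interior, low-quality → plain interior:
  If types separate, elaborate interior earns payment 79 and plain interior earns 31.
  High-quality: elaborate interior gives 79 − 28 = 51; plain interior gives 31 − 7 = 24. No deviation. ✓
  Low-quality: plain interior gives 31 − 5 = 26; elaborate interior gives 79 − 48 = 31. Would deviate. ✗
Try high-quality → plain interior, low-quality → elaborate interior:
  If types separate, plain interior earns payment 79 and elaborate interior earns 31.
  High-quality: plain interior gives 79 − 7 = 72; elaborate interior gives 31 − 28 = 3. No deviation. ✓
  Low-quality: elaborate interior gives 31 − 48 = -17; plain interior gives 79 − 5 = 74. Would deviate. ✗
Neither assignment is incentive-compatible.

None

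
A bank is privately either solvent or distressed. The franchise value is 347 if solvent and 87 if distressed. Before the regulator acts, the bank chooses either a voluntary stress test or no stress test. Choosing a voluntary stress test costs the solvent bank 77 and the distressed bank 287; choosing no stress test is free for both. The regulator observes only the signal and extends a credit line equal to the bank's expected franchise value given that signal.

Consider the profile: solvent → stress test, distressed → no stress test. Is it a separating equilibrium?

Yes

If types separate, stress test earns payment 347 and no stress test earns 87.
Solvent: stress test gives 347 − 77 = 270; no stress test gives 87 − 0 = 87. No deviation. ✓
Distressed: no stress test gives 87 − 0 = 87; stress test gives 347 − 287 = 60. No deviation. ✓
Neither type gains from mimicking the other.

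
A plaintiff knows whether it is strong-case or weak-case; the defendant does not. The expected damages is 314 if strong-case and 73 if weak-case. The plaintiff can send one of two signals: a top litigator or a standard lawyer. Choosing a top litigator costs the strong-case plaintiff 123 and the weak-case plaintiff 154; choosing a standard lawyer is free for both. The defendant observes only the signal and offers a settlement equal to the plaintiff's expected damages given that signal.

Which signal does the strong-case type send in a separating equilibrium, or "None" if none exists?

Try strong-case → top litigator, weak-case → standard lawyer:
  If types separate, top litigator earns payment 314 and standard lawyer earns 73.
  Strong-case: top litigator gives 314 − 123 = 191; standard lawyer gives 73 − 0 = 73. No deviation. ✓
  Weak-case: standard lawyer gives 73 − 0 = 73; top litigator gives 314 − 154 = 160. Would deviate. ✗
Try strong-case → standard lawyer, weak-case → top litigator:
  If types separate, standard lawyer earns payment 314 and top litigator earns 73.
  Strong-case: standard lawyer gives 314 − 0 = 314; top litigator gives 73 − 123 = -50. No deviation. ✓
  Weak-case: top litigator gives 73 − 154 = -81; standard lawyer gives 314 − 0 = 314. Would deviate. ✗
Neither assignment is incentive-compatible.

None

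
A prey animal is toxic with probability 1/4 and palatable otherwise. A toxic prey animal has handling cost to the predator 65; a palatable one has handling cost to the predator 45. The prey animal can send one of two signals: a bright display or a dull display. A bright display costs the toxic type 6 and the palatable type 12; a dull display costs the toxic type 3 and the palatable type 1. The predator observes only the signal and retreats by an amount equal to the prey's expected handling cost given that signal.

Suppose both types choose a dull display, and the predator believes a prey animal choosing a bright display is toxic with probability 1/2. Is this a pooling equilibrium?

At the pooled signal (dull display) the predator holds the prior 1/4 and pays 1/4·65 + 3/4·45 = 50. Off-path (bright display) belief 1/2 gives 1/2·65 + 1/2·45 = 55.
Toxic: dull display gives 50 − 3 = 47; bright display gives 55 − 6 = 49. Deviates. ✗
Palatable: dull display gives 50 − 1 = 49; bright display gives 55 − 12 = 43. Stays. ✓

No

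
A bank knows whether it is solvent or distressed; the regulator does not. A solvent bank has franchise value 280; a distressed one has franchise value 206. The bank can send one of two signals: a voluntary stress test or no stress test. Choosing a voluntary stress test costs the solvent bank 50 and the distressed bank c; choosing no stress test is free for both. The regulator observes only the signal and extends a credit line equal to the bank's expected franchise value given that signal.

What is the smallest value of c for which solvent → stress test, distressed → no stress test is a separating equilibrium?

Under separation: stress test → solvent (pays 280); no stress test → distressed (pays 206).
Solvent: 280 − 50 = 230 ≥ 206 − 0 = 206. Holds regardless of c. ✓
Distressed: 206 − 0 ≥ 280 − c, so c ≥ 280 − 206 = 74.

74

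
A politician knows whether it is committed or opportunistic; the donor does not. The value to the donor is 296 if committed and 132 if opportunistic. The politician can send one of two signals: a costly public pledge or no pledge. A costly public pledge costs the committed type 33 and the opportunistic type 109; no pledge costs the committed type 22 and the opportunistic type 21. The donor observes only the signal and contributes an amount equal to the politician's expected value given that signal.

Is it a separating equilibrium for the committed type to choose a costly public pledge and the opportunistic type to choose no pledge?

If types separate, pledge earns payment 296 and no pledge earns 132.
Committed: pledge gives 296 − 33 = 263; no pledge gives 132 − 22 = 110. No deviation. ✓
Opportunistic: no pledge gives 132 − 21 = 111; pledge gives 296 − 109 = 187. Would deviate. ✗

No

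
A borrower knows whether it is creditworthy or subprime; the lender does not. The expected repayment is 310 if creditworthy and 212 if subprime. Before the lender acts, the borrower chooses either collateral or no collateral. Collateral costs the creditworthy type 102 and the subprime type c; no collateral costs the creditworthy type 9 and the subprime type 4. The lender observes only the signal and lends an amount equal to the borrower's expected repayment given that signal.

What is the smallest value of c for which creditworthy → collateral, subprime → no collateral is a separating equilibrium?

Under separation: collateral → creditworthy (pays 310); no collateral → subprime (pays 212).
Creditworthy: 310 − 102 = 208 ≥ 212 − 9 = 203. Holds regardless of c. ✓
Subprime: 212 − 4 ≥ 310 − c, so c ≥ 310 − 208 = 102.

102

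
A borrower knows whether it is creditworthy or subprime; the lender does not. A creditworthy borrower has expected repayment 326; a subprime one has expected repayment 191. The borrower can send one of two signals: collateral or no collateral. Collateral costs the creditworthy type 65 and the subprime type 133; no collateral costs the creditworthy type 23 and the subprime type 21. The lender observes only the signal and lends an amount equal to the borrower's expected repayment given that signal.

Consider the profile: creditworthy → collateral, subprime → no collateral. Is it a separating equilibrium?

No

Under separation the lender infers type exactly: collateral → creditworthy (pays 326), no collateral → subprime (pays 191).
Creditworthy: collateral gives 326 − 65 = 261; no collateral gives 191 − 23 = 168. No deviation. ✓
Subprime: no collateral gives 191 − 21 = 170; collateral gives 326 − 133 = 193. Would deviate. ✗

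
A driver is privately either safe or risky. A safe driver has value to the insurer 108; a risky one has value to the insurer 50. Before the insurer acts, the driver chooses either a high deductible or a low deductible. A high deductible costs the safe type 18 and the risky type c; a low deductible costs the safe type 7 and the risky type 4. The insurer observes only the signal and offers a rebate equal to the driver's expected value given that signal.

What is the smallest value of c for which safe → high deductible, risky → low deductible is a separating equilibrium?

Under separation: high deductible → safe (pays 108); low deductible → risky (pays 50).
Safe: 108 − 18 = 90 ≥ 50 − 7 = 43. Holds regardless of c. ✓
Risky: 50 − 4 ≥ 108 − c, so c ≥ 108 − 46 = 62.

62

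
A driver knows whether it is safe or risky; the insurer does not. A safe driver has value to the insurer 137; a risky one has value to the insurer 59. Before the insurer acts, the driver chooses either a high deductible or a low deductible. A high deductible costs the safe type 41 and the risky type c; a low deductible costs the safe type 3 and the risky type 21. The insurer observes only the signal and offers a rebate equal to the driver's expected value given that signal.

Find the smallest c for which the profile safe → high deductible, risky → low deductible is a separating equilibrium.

99

Under separation: high deductible → safe (pays 137); low deductible → risky (pays 59).
Safe: 137 − 41 = 96 ≥ 59 − 3 = 56. Holds regardless of c. ✓
Risky: 59 − 21 ≥ 137 − c, so c ≥ 137 − 38 = 99.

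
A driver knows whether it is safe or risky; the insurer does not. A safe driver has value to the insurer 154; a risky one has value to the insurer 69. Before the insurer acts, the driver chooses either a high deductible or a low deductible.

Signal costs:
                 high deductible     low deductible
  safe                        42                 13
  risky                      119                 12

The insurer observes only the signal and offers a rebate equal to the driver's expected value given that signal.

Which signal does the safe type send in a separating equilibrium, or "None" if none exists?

Try safe → high deductible, risky → low deductible:
  If types separate, high deductible earns payment 154 and low deductible earns 69.
  Safe: high deductible gives 154 − 42 = 112; low deductible gives 69 − 13 = 56. No deviation. ✓
  Risky: low deductible gives 69 − 12 = 57; high deductible gives 154 − 119 = 35. No deviation. ✓
Both hold — the safe type sends high deductible.

high deductible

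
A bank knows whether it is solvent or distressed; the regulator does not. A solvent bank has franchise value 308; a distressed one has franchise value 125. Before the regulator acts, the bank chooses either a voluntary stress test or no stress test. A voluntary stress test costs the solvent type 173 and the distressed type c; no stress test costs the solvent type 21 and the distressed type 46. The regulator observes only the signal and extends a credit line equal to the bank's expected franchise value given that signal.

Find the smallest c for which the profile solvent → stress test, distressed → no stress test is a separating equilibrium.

229

Under separation: stress test → solvent (pays 308); no stress test → distressed (pays 125).
Solvent: 308 − 173 = 135 ≥ 125 − 21 = 104. Holds regardless of c. ✓
Distressed: 125 − 46 ≥ 308 − c, so c ≥ 308 − 79 = 229.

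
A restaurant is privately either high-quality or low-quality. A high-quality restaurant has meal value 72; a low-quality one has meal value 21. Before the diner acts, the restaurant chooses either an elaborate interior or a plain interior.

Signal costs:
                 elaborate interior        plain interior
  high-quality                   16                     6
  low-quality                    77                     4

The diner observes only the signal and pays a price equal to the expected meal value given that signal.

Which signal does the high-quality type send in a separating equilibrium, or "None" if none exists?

Try high-quality → elaborate interior, low-quality → plain interior:
  If types separate, elaborate interior earns payment 72 and plain interior earns 21.
  High-quality: elaborate interior gives 72 − 16 = 56; plain interior gives 21 − 6 = 15. No deviation. ✓
  Low-quality: plain interior gives 21 − 4 = 17; elaborate interior gives 72 − 77 = -5. No deviation. ✓
Both hold — the high-quality type sends elaborate interior.

elaborate interior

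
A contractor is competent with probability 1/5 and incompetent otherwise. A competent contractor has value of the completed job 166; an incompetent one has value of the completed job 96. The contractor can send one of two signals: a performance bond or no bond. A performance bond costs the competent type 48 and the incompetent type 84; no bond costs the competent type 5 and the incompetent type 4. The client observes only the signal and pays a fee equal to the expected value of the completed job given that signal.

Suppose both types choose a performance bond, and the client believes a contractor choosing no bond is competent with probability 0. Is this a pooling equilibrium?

At the pooled signal (bond) the client holds the prior 1/5 and pays 1/5·166 + 4/5·96 = 110. Off-path (no bond) belief 0 gives 0·166 + 1·96 = 96.
Competent: bond gives 110 − 48 = 62; no bond gives 96 − 5 = 91. Deviates. ✗
Incompetent: bond gives 110 − 84 = 26; no bond gives 96 − 4 = 92. Deviates. ✗

No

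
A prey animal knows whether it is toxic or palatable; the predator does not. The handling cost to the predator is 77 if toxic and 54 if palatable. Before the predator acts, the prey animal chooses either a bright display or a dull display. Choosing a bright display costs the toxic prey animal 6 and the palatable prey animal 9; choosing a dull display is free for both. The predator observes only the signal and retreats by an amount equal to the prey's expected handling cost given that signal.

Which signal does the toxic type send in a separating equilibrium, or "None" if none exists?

None

Try toxic → bright display, palatable → dull display:
  Under separation the predator infers type exactly: bright display → toxic (pays 77), dull display → palatable (pays 54).
  Toxic: bright display gives 77 − 6 = 71; dull display gives 54 − 0 = 54. No deviation. ✓
  Palatable: dull display gives 54 − 0 = 54; bright display gives 77 − 9 = 68. Would deviate. ✗
Try toxic → dull display, palatable → bright display:
  Under separation the predator infers type exactly: dull display → toxic (pays 77), bright display → palatable (pays 54).
  Toxic: dull display gives 77 − 0 = 77; bright display gives 54 − 6 = 48. No deviation. ✓
  Palatable: bright display gives 54 − 9 = 45; dull display gives 77 − 0 = 77. Would deviate. ✗
Neither assignment is incentive-compatible.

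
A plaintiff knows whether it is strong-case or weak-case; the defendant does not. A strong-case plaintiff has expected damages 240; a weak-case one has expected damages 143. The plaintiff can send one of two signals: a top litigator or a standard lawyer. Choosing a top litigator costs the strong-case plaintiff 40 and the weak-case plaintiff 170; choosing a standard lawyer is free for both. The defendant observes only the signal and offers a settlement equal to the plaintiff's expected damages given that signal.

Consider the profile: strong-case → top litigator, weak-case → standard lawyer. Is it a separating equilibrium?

If types separate, top litigator earns payment 240 and standard lawyer earns 143.
Strong-case: top litigator gives 240 − 40 = 200; standard lawyer gives 143 − 0 = 143. No deviation. ✓
Weak-case: standard lawyer gives 143 − 0 = 143; top litigator gives 240 − 170 = 70. No deviation. ✓
Both incentive constraints hold.

Yes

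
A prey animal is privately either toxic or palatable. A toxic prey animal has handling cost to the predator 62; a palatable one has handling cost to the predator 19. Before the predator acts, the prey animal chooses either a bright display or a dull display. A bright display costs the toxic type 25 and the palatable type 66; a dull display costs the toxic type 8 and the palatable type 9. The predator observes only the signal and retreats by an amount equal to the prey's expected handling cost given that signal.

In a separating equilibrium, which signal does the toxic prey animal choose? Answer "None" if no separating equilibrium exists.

bright display

Try toxic → bright display, palatable → dull display:
  If types separate, bright display earns payment 62 and dull display earns 19.
  Toxic: bright display gives 62 − 25 = 37; dull display gives 19 − 8 = 11. No deviation. ✓
  Palatable: dull display gives 19 − 9 = 10; bright display gives 62 − 66 = -4. No deviation. ✓
Both hold — the toxic type sends bright display.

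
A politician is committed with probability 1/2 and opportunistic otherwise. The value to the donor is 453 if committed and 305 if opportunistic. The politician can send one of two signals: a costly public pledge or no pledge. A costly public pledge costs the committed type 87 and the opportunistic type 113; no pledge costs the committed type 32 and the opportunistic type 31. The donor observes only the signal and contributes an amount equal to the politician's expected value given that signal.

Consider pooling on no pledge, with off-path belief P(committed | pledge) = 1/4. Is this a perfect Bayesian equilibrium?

On the equilibrium path (no pledge) the donor holds the prior 1/2 and pays 1/2·453 + 1/2·305 = 379. Off-path (pledge) belief 1/4 gives 1/4·453 + 3/4·305 = 342.
Committed: no pledge gives 379 − 32 = 347; pledge gives 342 − 87 = 255. Stays. ✓
Opportunistic: no pledge gives 379 − 31 = 348; pledge gives 342 − 113 = 229. Stays. ✓
Beliefs are Bayes-consistent on-path and both types best-respond.

Yes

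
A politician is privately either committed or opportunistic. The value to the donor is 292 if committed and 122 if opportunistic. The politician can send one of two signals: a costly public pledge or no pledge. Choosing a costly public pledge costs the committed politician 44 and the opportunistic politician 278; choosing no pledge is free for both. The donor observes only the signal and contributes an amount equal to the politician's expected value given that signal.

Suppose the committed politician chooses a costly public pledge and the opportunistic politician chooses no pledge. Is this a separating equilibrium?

Yes

If types separate, pledge earns payment 292 and no pledge earns 122.
Committed: pledge gives 292 − 44 = 248; no pledge gives 122 − 0 = 122. No deviation. ✓
Opportunistic: no pledge gives 122 − 0 = 122; pledge gives 292 − 278 = 14. No deviation. ✓
Both incentive constraints hold.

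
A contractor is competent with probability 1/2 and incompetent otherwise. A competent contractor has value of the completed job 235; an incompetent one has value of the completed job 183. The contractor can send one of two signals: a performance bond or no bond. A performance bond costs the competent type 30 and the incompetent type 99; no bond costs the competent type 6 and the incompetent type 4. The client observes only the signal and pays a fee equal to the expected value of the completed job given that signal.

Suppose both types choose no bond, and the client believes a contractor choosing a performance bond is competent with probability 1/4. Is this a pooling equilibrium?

Yes

At the pooled signal (no bond) the client holds the prior 1/2 and pays 1/2·235 + 1/2·183 = 209. Off-path (bond) belief 1/4 gives 1/4·235 + 3/4·183 = 196.
Competent: no bond gives 209 − 6 = 203; bond gives 196 − 30 = 166. Stays. ✓
Incompetent: no bond gives 209 − 4 = 205; bond gives 196 − 99 = 97. Stays. ✓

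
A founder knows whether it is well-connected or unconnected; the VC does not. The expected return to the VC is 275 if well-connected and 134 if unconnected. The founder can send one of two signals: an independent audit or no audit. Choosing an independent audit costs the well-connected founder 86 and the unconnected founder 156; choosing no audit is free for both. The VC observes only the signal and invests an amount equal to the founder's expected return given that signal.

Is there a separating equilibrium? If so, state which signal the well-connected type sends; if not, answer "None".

audit

Try well-connected → audit, unconnected → no audit:
  Under separation the VC infers type exactly: audit → well-connected (pays 275), no audit → unconnected (pays 134).
  Well-connected: audit gives 275 − 86 = 189; no audit gives 134 − 0 = 134. No deviation. ✓
  Unconnected: no audit gives 134 − 0 = 134; audit gives 275 − 156 = 119. No deviation. ✓
Both hold — the well-connected type sends audit.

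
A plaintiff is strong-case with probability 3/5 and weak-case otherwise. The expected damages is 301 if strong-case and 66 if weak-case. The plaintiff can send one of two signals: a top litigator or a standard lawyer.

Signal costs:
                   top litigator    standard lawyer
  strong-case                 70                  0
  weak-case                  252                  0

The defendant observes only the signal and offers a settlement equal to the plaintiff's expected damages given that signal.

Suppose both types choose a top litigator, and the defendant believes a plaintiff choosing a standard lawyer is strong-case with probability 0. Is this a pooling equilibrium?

No

At the pooled signal (top litigator) the defendant holds the prior 3/5 and pays 3/5·301 + 2/5·66 = 207. Off-path (standard lawyer) belief 0 gives 0·301 + 1·66 = 66.
Strong-case: top litigator gives 207 − 70 = 137; standard lawyer gives 66 − 0 = 66. Stays. ✓
Weak-case: top litigator gives 207 − 252 = -45; standard lawyer gives 66 − 0 = 66. Deviates. ✗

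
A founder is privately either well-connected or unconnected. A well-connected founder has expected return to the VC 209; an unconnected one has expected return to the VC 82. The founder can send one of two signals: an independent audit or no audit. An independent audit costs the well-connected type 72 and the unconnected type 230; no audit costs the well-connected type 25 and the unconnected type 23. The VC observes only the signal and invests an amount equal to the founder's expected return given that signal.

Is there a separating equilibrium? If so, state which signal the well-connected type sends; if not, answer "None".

Try well-connected → audit, unconnected → no audit:
  If types separate, audit earns payment 209 and no audit earns 82.
  Well-connected: audit gives 209 − 72 = 137; no audit gives 82 − 25 = 57. No deviation. ✓
  Unconnected: no audit gives 82 − 23 = 59; audit gives 209 − 230 = -21. No deviation. ✓
Both hold — the well-connected type sends audit.

audit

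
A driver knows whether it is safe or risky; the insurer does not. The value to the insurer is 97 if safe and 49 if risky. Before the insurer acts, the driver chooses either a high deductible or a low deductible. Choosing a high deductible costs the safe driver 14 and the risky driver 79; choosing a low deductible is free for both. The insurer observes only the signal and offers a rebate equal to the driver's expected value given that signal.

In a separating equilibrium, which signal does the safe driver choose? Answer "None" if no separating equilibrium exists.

Try safe → high deductible, risky → low deductible:
  If types separate, high deductible earns payment 97 and low deductible earns 49.
  Safe: high deductible gives 97 − 14 = 83; low deductible gives 49 − 0 = 49. No deviation. ✓
  Risky: low deductible gives 49 − 0 = 49; high deductible gives 97 − 79 = 18. No deviation. ✓
Both hold — the safe type sends high deductible.

high deductible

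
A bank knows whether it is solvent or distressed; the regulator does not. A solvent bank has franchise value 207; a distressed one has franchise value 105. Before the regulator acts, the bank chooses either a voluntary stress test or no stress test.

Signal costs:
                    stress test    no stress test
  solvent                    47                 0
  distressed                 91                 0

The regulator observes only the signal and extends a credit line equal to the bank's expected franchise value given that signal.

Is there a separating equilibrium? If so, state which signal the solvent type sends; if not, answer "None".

None

Try solvent → stress test, distressed → no stress test:
  Under separation the regulator infers type exactly: stress test → solvent (pays 207), no stress test → distressed (pays 105).
  Solvent: stress test gives 207 − 47 = 160; no stress test gives 105 − 0 = 105. No deviation. ✓
  Distressed: no stress test gives 105 − 0 = 105; stress test gives 207 − 91 = 116. Would deviate. ✗
Try solvent → no stress test, distressed → stress test:
  Under separation the regulator infers type exactly: no stress test → solvent (pays 207), stress test → distressed (pays 105).
  Solvent: no stress test gives 207 − 0 = 207; stress test gives 105 − 47 = 58. No deviation. ✓
  Distressed: stress test gives 105 − 91 = 14; no stress test gives 207 − 0 = 207. Would deviate. ✗
Neither assignment is incentive-compatible.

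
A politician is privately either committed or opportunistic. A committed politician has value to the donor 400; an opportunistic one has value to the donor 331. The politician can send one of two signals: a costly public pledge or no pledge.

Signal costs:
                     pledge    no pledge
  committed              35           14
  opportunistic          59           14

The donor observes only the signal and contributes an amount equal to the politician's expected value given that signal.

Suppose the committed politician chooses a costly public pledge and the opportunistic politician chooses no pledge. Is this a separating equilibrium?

If types separate, pledge earns payment 400 and no pledge earns 331.
Committed: pledge gives 400 − 35 = 365; no pledge gives 331 − 14 = 317. No deviation. ✓
Opportunistic: no pledge gives 331 − 14 = 317; pledge gives 400 − 59 = 341. Would deviate. ✗

No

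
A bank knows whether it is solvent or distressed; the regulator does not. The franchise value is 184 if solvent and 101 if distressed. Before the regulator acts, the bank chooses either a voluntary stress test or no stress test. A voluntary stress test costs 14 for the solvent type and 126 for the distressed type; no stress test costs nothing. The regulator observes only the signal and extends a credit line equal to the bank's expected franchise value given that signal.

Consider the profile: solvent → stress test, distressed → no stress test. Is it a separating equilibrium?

If types separate, stress test earns payment 184 and no stress test earns 101.
Solvent: stress test gives 184 − 14 = 170; no stress test gives 101 − 0 = 101. No deviation. ✓
Distressed: no stress test gives 101 − 0 = 101; stress test gives 184 − 126 = 58. No deviation. ✓
Neither type gains from mimicking the other.

Yes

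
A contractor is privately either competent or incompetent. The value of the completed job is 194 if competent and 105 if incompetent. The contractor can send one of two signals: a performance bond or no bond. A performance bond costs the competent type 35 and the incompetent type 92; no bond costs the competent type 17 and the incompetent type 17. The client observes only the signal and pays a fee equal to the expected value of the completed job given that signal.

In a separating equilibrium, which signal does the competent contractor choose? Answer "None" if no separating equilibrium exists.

Try competent → bond, incompetent → no bond:
  Under separation the client infers type exactly: bond → competent (pays 194), no bond → incompetent (pays 105).
  Competent: bond gives 194 − 35 = 159; no bond gives 105 − 17 = 88. No deviation. ✓
  Incompetent: no bond gives 105 − 17 = 88; bond gives 194 − 92 = 102. Would deviate. ✗
Try competent → no bond, incompetent → bond:
  Under separation the client infers type exactly: no bond → competent (pays 194), bond → incompetent (pays 105).
  Competent: no bond gives 194 − 17 = 177; bond gives 105 − 35 = 70. No deviation. ✓
  Incompetent: bond gives 105 − 92 = 13; no bond gives 194 − 17 = 177. Would deviate. ✗
Neither assignment is incentive-compatible.

None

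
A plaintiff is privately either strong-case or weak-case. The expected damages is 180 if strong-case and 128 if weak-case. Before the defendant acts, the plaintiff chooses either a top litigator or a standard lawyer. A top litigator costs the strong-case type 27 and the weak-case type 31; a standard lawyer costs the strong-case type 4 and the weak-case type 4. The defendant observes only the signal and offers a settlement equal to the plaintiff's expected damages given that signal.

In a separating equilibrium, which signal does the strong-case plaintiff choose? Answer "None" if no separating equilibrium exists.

Try strong-case → top litigator, weak-case → standard lawyer:
  If types separate, top litigator earns payment 180 and standard lawyer earns 128.
  Strong-case: top litigator gives 180 − 27 = 153; standard lawyer gives 128 − 4 = 124. No deviation. ✓
  Weak-case: standard lawyer gives 128 − 4 = 124; top litigator gives 180 − 31 = 149. Would deviate. ✗
Try strong-case → standard lawyer, weak-case → top litigator:
  If types separate, standard lawyer earns payment 180 and top litigator earns 128.
  Strong-case: standard lawyer gives 180 − 4 = 176; top litigator gives 128 − 27 = 101. No deviation. ✓
  Weak-case: top litigator gives 128 − 31 = 97; standard lawyer gives 180 − 4 = 176. Would deviate. ✗
Neither assignment is incentive-compatible.

None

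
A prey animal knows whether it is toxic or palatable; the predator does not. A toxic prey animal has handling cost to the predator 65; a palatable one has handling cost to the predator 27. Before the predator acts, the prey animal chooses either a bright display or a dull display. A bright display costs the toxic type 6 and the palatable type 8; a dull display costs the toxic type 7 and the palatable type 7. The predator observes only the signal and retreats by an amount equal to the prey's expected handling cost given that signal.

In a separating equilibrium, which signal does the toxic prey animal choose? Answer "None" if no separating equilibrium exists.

None

Try toxic → bright display, palatable → dull display:
  If types separate, bright display earns payment 65 and dull display earns 27.
  Toxic: bright display gives 65 − 6 = 59; dull display gives 27 − 7 = 20. No deviation. ✓
  Palatable: dull display gives 27 − 7 = 20; bright display gives 65 − 8 = 57. Would deviate. ✗
Try toxic → dull display, palatable → bright display:
  If types separate, dull display earns payment 65 and bright display earns 27.
  Toxic: dull display gives 65 − 7 = 58; bright display gives 27 − 6 = 21. No deviation. ✓
  Palatable: bright display gives 27 − 8 = 19; dull display gives 65 − 7 = 58. Would deviate. ✗
Neither assignment is incentive-compatible.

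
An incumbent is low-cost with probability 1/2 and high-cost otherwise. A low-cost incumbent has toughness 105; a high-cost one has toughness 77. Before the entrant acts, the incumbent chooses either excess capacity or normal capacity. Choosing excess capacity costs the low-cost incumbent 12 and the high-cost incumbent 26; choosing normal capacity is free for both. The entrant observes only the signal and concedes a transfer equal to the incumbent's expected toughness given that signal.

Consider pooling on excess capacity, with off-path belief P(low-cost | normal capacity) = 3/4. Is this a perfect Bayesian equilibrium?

On the equilibrium path (excess capacity) the entrant holds the prior 1/2 and pays 1/2·105 + 1/2·77 = 91. Off-path (normal capacity) belief 3/4 gives 3/4·105 + 1/4·77 = 98.
Low-cost: excess capacity gives 91 − 12 = 79; normal capacity gives 98 − 0 = 98. Deviates. ✗
High-cost: excess capacity gives 91 − 26 = 65; normal capacity gives 98 − 0 = 98. Deviates. ✗

No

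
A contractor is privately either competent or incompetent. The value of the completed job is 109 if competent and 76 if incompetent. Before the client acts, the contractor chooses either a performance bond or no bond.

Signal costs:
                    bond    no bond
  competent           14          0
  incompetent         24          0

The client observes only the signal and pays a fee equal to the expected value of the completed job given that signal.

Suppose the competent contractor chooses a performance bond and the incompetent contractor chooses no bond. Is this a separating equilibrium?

Under separation the client infers type exactly: bond → competent (pays 109), no bond → incompetent (pays 76).
Competent: bond gives 109 − 14 = 95; no bond gives 76 − 0 = 76. No deviation. ✓
Incompetent: no bond gives 76 − 0 = 76; bond gives 109 − 24 = 85. Would deviate. ✗

No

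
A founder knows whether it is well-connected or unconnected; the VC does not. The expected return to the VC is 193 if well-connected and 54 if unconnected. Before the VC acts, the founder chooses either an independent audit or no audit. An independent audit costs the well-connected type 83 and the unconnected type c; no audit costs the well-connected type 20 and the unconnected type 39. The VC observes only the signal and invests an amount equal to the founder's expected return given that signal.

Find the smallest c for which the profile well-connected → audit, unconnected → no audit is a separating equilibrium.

Under separation: audit → well-connected (pays 193); no audit → unconnected (pays 54).
Well-connected: 193 − 83 = 110 ≥ 54 − 20 = 34. Holds regardless of c. ✓
Unconnected: 54 − 39 ≥ 193 − c, so c ≥ 193 − 15 = 178.

178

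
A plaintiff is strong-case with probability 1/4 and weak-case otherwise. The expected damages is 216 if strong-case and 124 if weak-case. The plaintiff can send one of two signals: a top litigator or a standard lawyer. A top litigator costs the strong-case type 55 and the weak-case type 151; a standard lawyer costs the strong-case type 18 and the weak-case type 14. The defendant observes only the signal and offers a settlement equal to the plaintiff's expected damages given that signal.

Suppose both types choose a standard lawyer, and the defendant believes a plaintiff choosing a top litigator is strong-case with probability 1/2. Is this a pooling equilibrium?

Yes

At the pooled signal (standard lawyer) the defendant holds the prior 1/4 and pays 1/4·216 + 3/4·124 = 147. Off-path (top litigator) belief 1/2 gives 1/2·216 + 1/2·124 = 170.
Strong-case: standard lawyer gives 147 − 18 = 129; top litigator gives 170 − 55 = 115. Stays. ✓
Weak-case: standard lawyer gives 147 − 14 = 133; top litigator gives 170 − 151 = 19. Stays. ✓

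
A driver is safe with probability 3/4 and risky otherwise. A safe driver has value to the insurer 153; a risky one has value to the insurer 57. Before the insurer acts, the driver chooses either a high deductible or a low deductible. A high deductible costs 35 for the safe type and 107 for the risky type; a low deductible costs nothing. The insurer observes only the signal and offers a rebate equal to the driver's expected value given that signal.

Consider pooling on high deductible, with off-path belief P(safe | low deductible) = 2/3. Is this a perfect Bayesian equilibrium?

On the equilibrium path (high deductible) the insurer holds the prior 3/4 and pays 3/4·153 + 1/4·57 = 129. Off-path (low deductible) belief 2/3 gives 2/3·153 + 1/3·57 = 121.
Safe: high deductible gives 129 − 35 = 94; low deductible gives 121 − 0 = 121. Deviates. ✗
Risky: high deductible gives 129 − 107 = 22; low deductible gives 121 − 0 = 121. Deviates. ✗

No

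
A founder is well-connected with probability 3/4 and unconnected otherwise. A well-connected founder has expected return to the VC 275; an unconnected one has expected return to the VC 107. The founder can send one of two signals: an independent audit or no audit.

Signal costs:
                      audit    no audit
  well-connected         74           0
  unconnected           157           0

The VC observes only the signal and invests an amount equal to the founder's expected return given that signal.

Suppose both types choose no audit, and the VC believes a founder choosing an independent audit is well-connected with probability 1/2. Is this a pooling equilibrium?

At the pooled signal (no audit) the VC holds the prior 3/4 and pays 3/4·275 + 1/4·107 = 233. Off-path (audit) belief 1/2 gives 1/2·275 + 1/2·107 = 191.
Well-connected: no audit gives 233 − 0 = 233; audit gives 191 − 74 = 117. Stays. ✓
Unconnected: no audit gives 233 − 0 = 233; audit gives 191 − 157 = 34. Stays. ✓

Yes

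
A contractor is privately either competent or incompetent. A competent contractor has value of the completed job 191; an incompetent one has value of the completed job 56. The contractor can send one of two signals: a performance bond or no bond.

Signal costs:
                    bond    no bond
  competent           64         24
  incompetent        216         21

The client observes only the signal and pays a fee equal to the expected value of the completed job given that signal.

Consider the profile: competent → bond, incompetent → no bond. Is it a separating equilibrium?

Yes

Under separation the client infers type exactly: bond → competent (pays 191), no bond → incompetent (pays 56).
Competent: bond gives 191 − 64 = 127; no bond gives 56 − 24 = 32. No deviation. ✓
Incompetent: no bond gives 56 − 21 = 35; bond gives 191 − 216 = -25. No deviation. ✓
Neither type gains from mimicking the other.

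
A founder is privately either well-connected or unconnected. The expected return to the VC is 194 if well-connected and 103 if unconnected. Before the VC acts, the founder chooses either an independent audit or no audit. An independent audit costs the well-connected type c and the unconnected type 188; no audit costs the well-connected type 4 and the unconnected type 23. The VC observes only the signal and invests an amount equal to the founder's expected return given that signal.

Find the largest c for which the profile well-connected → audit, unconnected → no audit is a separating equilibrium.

95

Under separation: audit → well-connected (pays 194); no audit → unconnected (pays 103).
Unconnected: 103 − 23 = 80 ≥ 194 − 188 = 6. Holds regardless of c. ✓
Well-connected: 194 − c ≥ 103 − 4, so c ≤ 194 − 99 = 95.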